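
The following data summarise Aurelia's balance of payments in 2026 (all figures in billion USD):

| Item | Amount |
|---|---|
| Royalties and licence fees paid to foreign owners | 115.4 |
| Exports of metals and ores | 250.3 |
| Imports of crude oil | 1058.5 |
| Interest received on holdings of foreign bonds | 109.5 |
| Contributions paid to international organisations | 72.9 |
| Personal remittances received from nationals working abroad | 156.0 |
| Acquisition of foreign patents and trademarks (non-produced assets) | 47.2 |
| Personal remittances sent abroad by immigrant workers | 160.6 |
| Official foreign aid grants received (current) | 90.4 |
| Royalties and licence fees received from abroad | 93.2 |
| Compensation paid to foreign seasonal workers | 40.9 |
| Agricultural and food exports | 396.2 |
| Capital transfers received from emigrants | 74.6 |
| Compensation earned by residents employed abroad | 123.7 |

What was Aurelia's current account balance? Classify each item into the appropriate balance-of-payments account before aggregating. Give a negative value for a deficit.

Goods: 396.2 - 1058.5 + 250.3 = -412.0
Services: -115.4 + 93.2 = -22.2
Primary income: -40.9 + 123.7 + 109.5 = 192.3
Secondary income: -160.6 + 156.0 + 90.4 - 72.9 = 12.9
Current account = (-412.0) + (-22.2) + 192.3 + 12.9 = -229.0
(Excluded from the current account — capital account: acquisition of foreign patents and trademarks (non-produced assets) 47.2, capital transfers received from emigrants 74.6.)

-229.0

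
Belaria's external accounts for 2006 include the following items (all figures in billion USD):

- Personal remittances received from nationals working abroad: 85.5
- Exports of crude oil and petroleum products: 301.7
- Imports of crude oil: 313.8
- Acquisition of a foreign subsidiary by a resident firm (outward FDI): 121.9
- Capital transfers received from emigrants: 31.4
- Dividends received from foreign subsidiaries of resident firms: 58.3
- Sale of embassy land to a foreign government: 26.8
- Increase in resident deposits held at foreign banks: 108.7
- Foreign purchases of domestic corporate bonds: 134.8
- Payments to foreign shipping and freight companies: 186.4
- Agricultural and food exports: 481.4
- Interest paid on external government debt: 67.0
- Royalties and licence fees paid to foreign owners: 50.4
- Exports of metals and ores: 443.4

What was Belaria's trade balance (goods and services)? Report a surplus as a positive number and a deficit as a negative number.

675.9

Goods: 443.4 - 313.8 + 481.4 + 301.7 = 912.7
Services: -50.4 - 186.4 = -236.8
Trade balance = 912.7 + (-236.8) = 675.9
(Excluded from the trade balance — secondary income: personal remittances received from nationals working abroad 85.5; financial account: acquisition of a foreign subsidiary by a resident firm (outward FDI) 121.9, increase in resident deposits held at foreign banks 108.7, foreign purchases of domestic corporate bonds 134.8; capital account: capital transfers received from emigrants 31.4, sale of embassy land to a foreign government 26.8; primary income: dividends received from foreign subsidiaries of resident firms 58.3, interest paid on external government debt 67.0.)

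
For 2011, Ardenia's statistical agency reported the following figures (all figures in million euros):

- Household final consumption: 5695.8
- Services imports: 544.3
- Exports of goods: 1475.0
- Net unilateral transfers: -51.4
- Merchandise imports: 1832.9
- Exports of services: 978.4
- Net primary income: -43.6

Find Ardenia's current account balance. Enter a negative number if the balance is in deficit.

Goods balance = 1475.0 - 1832.9 = -357.9
Services balance = 978.4 - 544.3 = 434.1
Trade balance (goods + services) = -357.9 + 434.1 = 76.2
Net primary income = -43.6
Net secondary income = -51.4
Current account = 76.2 + (-43.6) + (-51.4) = -18.8

-18.8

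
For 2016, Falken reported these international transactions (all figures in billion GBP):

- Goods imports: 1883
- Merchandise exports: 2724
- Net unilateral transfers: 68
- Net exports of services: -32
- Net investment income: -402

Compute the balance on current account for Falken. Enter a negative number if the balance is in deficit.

475

Goods balance = 2724 - 1883 = 841
Services balance = -32
Trade balance (goods + services) = 841 + (-32) = 809
Net primary income = -402
Net secondary income = 68
Current account = 809 + (-402) + 68 = 475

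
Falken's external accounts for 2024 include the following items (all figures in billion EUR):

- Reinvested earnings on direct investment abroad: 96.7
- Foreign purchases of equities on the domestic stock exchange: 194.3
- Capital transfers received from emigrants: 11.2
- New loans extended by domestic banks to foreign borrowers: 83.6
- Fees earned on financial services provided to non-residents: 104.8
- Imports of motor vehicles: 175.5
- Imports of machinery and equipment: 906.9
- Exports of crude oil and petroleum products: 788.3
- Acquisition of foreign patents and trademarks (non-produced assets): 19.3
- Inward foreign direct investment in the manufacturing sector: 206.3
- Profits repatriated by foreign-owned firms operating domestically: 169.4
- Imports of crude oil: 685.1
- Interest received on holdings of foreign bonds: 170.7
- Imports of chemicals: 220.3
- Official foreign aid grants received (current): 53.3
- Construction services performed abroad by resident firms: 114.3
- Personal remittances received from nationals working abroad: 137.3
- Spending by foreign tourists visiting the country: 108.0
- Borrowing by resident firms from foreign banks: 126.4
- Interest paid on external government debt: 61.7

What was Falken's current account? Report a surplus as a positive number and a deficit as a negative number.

-645.5

Goods: -175.5 - 685.1 - 906.9 - 220.3 + 788.3 = -1199.5
Services: 114.3 + 104.8 + 108.0 = 327.1
Primary income: 96.7 - 61.7 - 169.4 + 170.7 = 36.3
Secondary income: 53.3 + 137.3 = 190.6
Current account = (-1199.5) + 327.1 + 36.3 + 190.6 = -645.5
(Excluded from the current account — financial account: foreign purchases of equities on the domestic stock exchange 194.3, new loans extended by domestic banks to foreign borrowers 83.6, inward foreign direct investment in the manufacturing sector 206.3, borrowing by resident firms from foreign banks 126.4; capital account: capital transfers received from emigrants 11.2, acquisition of foreign patents and trademarks (non-produced assets) 19.3.)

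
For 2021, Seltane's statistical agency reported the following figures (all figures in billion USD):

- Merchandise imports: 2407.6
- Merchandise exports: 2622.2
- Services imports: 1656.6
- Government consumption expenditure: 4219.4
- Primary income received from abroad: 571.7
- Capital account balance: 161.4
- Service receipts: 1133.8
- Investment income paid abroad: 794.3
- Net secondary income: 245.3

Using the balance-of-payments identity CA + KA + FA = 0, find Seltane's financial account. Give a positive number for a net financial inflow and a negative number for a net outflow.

Goods balance = 2622.2 - 2407.6 = 214.6
Services balance = 1133.8 - 1656.6 = -522.8
Trade balance (goods + services) = 214.6 + (-522.8) = -308.2
Net primary income = 571.7 - 794.3 = -222.6
Net secondary income = 245.3
Current account = -308.2 + (-222.6) + 245.3 = -285.5
Financial account = -(-285.5 + 161.4) = 124.1

124.1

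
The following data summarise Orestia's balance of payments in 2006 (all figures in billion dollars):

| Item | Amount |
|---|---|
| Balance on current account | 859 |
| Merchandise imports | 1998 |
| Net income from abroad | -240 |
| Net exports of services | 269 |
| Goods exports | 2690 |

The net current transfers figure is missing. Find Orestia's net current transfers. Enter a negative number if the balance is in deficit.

Current account = goods balance + services balance + net primary income + net secondary income
Sum of the known components = 721
Net current transfers = CA - (known components) = 859 - 721 = 138

138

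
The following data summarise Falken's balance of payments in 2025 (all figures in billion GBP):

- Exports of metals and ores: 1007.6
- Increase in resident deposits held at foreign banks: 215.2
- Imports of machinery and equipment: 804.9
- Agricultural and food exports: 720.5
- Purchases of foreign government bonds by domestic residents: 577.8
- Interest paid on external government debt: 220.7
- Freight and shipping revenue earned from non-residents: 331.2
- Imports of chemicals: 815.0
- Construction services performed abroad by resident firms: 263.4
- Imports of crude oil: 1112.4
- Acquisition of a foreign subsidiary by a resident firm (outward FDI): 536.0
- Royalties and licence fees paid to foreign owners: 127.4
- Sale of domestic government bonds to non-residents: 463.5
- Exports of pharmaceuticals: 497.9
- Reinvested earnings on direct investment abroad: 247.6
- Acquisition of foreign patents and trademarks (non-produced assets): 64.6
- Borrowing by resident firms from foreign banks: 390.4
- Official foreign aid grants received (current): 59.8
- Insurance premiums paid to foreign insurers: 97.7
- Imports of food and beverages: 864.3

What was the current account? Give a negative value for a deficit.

-914.4

Goods: -1112.4 - 804.9 - 815.0 + 720.5 + 1007.6 + 497.9 - 864.3 = -1370.6
Services: -97.7 - 127.4 + 263.4 + 331.2 = 369.5
Primary income: -220.7 + 247.6 = 26.9
Secondary income: 59.8
Current account = (-1370.6) + 369.5 + 26.9 + 59.8 = -914.4
(Excluded from the current account — financial account: increase in resident deposits held at foreign banks 215.2, purchases of foreign government bonds by domestic residents 577.8, acquisition of a foreign subsidiary by a resident firm (outward FDI) 536.0, sale of domestic government bonds to non-residents 463.5, borrowing by resident firms from foreign banks 390.4; capital account: acquisition of foreign patents and trademarks (non-produced assets) 64.6.)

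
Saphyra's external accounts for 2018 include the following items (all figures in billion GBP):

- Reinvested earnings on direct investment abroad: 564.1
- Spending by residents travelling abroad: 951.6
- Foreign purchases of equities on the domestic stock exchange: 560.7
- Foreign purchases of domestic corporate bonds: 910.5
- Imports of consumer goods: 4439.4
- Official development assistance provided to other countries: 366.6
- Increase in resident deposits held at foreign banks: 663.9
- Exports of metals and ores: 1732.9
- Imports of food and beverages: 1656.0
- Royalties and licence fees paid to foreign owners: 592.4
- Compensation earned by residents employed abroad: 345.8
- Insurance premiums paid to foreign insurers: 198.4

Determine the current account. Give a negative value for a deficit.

-5561.6

Goods: -4439.4 - 1656.0 + 1732.9 = -4362.5
Services: -951.6 - 592.4 - 198.4 = -1742.4
Primary income: 345.8 + 564.1 = 909.9
Secondary income: -366.6
Current account = (-4362.5) + (-1742.4) + 909.9 + (-366.6) = -5561.6
(Excluded from the current account — financial account: foreign purchases of equities on the domestic stock exchange 560.7, foreign purchases of domestic corporate bonds 910.5, increase in resident deposits held at foreign banks 663.9.)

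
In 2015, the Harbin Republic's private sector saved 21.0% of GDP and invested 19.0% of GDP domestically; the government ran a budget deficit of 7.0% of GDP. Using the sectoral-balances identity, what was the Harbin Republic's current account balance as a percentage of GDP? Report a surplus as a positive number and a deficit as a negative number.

By the sectoral-balances identity, CA = (S_private - I) + (T - G).
Private balance = 21.0 - 19.0 = 2.0
Government balance (T - G) = -7.0
CA = 2.0 + (-7.0) = -5.0

-5.0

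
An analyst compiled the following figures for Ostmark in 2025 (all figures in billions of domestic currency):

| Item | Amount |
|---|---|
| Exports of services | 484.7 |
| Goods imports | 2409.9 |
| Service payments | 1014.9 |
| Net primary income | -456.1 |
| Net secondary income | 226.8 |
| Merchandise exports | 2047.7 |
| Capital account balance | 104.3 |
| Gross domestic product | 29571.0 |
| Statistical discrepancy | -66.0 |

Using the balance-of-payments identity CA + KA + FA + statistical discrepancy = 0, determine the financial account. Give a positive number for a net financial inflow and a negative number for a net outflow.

Goods balance = 2047.7 - 2409.9 = -362.2
Services balance = 484.7 - 1014.9 = -530.2
Trade balance (goods + services) = -362.2 + (-530.2) = -892.4
Net primary income = -456.1
Net secondary income = 226.8
Current account = -892.4 + (-456.1) + 226.8 = -1121.7
Financial account = -(-1121.7 + 104.3 + (-66.0)) = 1083.4

1083.4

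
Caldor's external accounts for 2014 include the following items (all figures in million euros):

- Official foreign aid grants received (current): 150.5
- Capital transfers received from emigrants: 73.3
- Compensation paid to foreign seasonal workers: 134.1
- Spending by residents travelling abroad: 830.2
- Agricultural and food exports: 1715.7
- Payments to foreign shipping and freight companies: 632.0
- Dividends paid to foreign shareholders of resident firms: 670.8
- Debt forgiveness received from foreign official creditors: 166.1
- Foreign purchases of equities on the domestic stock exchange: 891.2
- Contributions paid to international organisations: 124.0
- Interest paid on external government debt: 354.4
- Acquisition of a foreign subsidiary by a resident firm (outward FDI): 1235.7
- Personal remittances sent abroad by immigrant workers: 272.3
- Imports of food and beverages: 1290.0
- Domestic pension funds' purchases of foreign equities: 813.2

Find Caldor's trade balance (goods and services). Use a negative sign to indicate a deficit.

Goods: -1290.0 + 1715.7 = 425.7
Services: -830.2 - 632.0 = -1462.2
Trade balance = 425.7 + (-1462.2) = -1036.5
(Excluded from the trade balance — secondary income: official foreign aid grants received (current) 150.5, contributions paid to international organisations 124.0, personal remittances sent abroad by immigrant workers 272.3; capital account: capital transfers received from emigrants 73.3, debt forgiveness received from foreign official creditors 166.1; primary income: compensation paid to foreign seasonal workers 134.1, dividends paid to foreign shareholders of resident firms 670.8, interest paid on external government debt 354.4; financial account: foreign purchases of equities on the domestic stock exchange 891.2, acquisition of a foreign subsidiary by a resident firm (outward FDI) 1235.7, domestic pension funds' purchases of foreign equities 813.2.)

-1036.5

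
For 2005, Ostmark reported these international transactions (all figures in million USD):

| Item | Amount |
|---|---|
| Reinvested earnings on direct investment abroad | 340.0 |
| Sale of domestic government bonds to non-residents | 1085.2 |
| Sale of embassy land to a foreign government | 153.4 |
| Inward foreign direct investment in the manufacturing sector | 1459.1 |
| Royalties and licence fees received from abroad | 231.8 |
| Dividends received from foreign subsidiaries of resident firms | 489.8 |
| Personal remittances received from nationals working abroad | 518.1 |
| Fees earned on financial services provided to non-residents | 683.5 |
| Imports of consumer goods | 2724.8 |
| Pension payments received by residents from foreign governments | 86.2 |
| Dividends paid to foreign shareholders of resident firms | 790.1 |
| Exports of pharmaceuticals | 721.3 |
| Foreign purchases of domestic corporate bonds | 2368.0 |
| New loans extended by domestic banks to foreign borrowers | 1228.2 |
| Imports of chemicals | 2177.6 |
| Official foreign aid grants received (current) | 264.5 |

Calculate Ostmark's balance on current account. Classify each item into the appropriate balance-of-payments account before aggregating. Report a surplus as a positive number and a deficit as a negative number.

Goods: -2177.6 + 721.3 - 2724.8 = -4181.1
Services: 683.5 + 231.8 = 915.3
Primary income: 489.8 - 790.1 + 340.0 = 39.7
Secondary income: 518.1 + 86.2 + 264.5 = 868.8
Current account = (-4181.1) + 915.3 + 39.7 + 868.8 = -2357.3
(Excluded from the current account — financial account: sale of domestic government bonds to non-residents 1085.2, inward foreign direct investment in the manufacturing sector 1459.1, foreign purchases of domestic corporate bonds 2368.0, new loans extended by domestic banks to foreign borrowers 1228.2; capital account: sale of embassy land to a foreign government 153.4.)

-2357.3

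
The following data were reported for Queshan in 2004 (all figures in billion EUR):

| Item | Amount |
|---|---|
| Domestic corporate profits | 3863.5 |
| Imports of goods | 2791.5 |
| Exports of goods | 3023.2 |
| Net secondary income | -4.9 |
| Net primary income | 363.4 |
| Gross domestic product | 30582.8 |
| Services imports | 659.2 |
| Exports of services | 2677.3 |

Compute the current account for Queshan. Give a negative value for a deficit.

Goods balance = 3023.2 - 2791.5 = 231.7
Services balance = 2677.3 - 659.2 = 2018.1
Trade balance (goods + services) = 231.7 + 2018.1 = 2249.8
Net primary income = 363.4
Net secondary income = -4.9
Current account = 2249.8 + 363.4 + (-4.9) = 2608.3

2608.3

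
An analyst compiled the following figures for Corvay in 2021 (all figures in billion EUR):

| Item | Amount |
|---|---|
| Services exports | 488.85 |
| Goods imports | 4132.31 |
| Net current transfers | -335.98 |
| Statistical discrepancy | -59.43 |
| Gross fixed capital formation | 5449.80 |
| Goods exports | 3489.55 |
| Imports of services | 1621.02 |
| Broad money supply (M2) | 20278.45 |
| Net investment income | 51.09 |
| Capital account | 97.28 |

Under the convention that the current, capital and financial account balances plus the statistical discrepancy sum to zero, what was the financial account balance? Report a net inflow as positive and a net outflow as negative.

Goods balance = 3489.55 - 4132.31 = -642.76
Services balance = 488.85 - 1621.02 = -1132.17
Trade balance (goods + services) = -642.76 + (-1132.17) = -1774.93
Net primary income = 51.09
Net secondary income = -335.98
Current account = -1774.93 + 51.09 + (-335.98) = -2059.82
Financial account = -(-2059.82 + 97.28 + (-59.43)) = 2021.97

2021.97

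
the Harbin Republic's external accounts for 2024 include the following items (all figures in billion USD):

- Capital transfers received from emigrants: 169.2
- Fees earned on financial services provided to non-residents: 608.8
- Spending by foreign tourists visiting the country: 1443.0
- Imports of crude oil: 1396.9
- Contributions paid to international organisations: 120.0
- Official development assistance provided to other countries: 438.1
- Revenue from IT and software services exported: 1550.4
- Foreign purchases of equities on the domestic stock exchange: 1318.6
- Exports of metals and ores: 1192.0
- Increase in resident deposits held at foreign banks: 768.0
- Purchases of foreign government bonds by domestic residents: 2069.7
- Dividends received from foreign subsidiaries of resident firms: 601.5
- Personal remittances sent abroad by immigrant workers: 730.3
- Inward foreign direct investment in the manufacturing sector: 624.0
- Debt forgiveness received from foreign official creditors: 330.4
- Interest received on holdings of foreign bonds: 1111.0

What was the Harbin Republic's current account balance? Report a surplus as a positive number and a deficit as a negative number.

3821.4

Goods: 1192.0 - 1396.9 = -204.9
Services: 1443.0 + 1550.4 + 608.8 = 3602.2
Primary income: 1111.0 + 601.5 = 1712.5
Secondary income: -438.1 - 730.3 - 120.0 = -1288.4
Current account = (-204.9) + 3602.2 + 1712.5 + (-1288.4) = 3821.4
(Excluded from the current account — capital account: capital transfers received from emigrants 169.2, debt forgiveness received from foreign official creditors 330.4; financial account: foreign purchases of equities on the domestic stock exchange 1318.6, increase in resident deposits held at foreign banks 768.0, purchases of foreign government bonds by domestic residents 2069.7, inward foreign direct investment in the manufacturing sector 624.0.)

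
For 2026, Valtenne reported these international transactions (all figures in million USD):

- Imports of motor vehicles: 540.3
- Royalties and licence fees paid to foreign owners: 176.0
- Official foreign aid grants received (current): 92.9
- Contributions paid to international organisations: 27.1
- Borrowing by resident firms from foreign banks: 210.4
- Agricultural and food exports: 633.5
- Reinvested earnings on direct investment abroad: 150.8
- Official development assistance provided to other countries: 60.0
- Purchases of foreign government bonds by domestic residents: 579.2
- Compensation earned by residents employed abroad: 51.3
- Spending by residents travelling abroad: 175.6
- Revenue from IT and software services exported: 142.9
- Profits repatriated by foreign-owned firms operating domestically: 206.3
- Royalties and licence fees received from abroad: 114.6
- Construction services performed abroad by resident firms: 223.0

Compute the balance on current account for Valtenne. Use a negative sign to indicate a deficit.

Goods: 633.5 - 540.3 = 93.2
Services: -176.0 + 114.6 + 142.9 - 175.6 + 223.0 = 128.9
Primary income: 150.8 - 206.3 + 51.3 = -4.2
Secondary income: -60.0 - 27.1 + 92.9 = 5.8
Current account = 93.2 + 128.9 + (-4.2) + 5.8 = 223.7
(Excluded from the current account — financial account: borrowing by resident firms from foreign banks 210.4, purchases of foreign government bonds by domestic residents 579.2.)

223.7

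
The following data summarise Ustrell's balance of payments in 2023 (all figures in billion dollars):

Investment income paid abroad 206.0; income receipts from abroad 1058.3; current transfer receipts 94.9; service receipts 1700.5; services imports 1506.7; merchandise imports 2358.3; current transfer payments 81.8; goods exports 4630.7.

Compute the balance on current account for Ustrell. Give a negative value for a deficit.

Goods balance = 4630.7 - 2358.3 = 2272.4
Services balance = 1700.5 - 1506.7 = 193.8
Trade balance (goods + services) = 2272.4 + 193.8 = 2466.2
Net primary income = 1058.3 - 206.0 = 852.3
Net secondary income = 94.9 - 81.8 = 13.1
Current account = 2466.2 + 852.3 + 13.1 = 3331.6

3331.6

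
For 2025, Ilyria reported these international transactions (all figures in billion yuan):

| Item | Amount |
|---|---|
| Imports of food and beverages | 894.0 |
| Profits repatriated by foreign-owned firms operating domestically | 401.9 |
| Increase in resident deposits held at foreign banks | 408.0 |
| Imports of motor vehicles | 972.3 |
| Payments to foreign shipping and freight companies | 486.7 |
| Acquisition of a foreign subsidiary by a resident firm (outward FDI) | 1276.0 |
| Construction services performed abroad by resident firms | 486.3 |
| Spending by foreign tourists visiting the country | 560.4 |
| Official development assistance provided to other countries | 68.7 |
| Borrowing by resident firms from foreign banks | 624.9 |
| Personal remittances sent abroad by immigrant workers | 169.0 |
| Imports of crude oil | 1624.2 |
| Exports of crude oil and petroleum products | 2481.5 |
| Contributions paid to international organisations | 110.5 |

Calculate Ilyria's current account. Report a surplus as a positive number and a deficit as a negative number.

Goods: 2481.5 - 972.3 - 1624.2 - 894.0 = -1009.0
Services: 486.3 + 560.4 - 486.7 = 560.0
Primary income: -401.9
Secondary income: -169.0 - 68.7 - 110.5 = -348.2
Current account = (-1009.0) + 560.0 + (-401.9) + (-348.2) = -1199.1
(Excluded from the current account — financial account: increase in resident deposits held at foreign banks 408.0, acquisition of a foreign subsidiary by a resident firm (outward FDI) 1276.0, borrowing by resident firms from foreign banks 624.9.)

-1199.1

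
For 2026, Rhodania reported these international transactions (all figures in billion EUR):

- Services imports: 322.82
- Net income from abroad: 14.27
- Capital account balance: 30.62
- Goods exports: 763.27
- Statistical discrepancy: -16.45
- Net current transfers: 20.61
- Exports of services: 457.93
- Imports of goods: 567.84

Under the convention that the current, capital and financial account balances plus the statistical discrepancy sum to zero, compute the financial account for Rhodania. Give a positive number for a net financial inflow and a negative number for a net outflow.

Goods balance = 763.27 - 567.84 = 195.43
Services balance = 457.93 - 322.82 = 135.11
Trade balance (goods + services) = 195.43 + 135.11 = 330.54
Net primary income = 14.27
Net secondary income = 20.61
Current account = 330.54 + 14.27 + 20.61 = 365.42
Financial account = -(365.42 + 30.62 + (-16.45)) = -379.59

-379.59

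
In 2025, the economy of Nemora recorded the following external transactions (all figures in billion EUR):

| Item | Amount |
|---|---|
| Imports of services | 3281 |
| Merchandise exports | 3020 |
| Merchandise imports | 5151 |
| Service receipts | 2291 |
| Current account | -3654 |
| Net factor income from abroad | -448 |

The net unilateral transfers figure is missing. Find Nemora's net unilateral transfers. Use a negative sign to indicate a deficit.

-85

Current account = goods balance + services balance + net primary income + net secondary income
Sum of the known components = -3569
Net unilateral transfers = CA - (known components) = -3654 - (-3569) = -85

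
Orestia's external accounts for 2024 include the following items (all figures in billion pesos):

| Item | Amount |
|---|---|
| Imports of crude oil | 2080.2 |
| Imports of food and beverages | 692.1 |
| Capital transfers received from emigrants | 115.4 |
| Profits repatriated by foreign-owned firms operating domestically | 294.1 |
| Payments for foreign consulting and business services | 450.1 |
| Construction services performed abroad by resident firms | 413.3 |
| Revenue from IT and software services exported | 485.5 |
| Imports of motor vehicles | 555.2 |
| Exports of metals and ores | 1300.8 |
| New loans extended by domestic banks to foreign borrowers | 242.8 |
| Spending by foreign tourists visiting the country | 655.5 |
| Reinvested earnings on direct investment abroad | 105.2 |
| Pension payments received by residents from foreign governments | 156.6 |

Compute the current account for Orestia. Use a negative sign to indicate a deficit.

Goods: -692.1 - 555.2 - 2080.2 + 1300.8 = -2026.7
Services: 413.3 + 485.5 + 655.5 - 450.1 = 1104.2
Primary income: -294.1 + 105.2 = -188.9
Secondary income: 156.6
Current account = (-2026.7) + 1104.2 + (-188.9) + 156.6 = -954.8
(Excluded from the current account — capital account: capital transfers received from emigrants 115.4; financial account: new loans extended by domestic banks to foreign borrowers 242.8.)

-954.8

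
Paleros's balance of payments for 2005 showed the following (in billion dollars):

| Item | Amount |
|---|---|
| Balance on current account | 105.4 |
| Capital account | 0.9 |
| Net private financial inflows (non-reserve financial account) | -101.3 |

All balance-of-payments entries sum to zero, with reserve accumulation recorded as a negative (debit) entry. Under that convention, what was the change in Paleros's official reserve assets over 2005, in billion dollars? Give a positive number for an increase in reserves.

5.0

Official reserve transactions balance = -(105.4 + 0.9 + (-101.3)) = -5.0
An accumulation of reserves is recorded as a debit (negative entry), so the change in the stock of reserves is the negative of that balance.
Change in official reserves = -(-5.0) = 5.0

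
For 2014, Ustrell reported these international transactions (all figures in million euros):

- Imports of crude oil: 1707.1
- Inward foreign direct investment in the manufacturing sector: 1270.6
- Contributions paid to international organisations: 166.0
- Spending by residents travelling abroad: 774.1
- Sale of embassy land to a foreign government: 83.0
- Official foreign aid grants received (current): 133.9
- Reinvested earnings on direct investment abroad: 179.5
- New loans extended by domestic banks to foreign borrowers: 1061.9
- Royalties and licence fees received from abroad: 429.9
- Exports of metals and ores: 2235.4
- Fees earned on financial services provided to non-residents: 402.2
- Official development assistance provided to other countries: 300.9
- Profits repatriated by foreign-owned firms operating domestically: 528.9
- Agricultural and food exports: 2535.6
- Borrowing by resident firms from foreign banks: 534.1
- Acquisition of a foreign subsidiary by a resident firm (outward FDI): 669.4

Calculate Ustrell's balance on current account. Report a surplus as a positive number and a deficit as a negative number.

2439.5

Goods: -1707.1 + 2535.6 + 2235.4 = 3063.9
Services: 429.9 + 402.2 - 774.1 = 58.0
Primary income: -528.9 + 179.5 = -349.4
Secondary income: -300.9 + 133.9 - 166.0 = -333.0
Current account = 3063.9 + 58.0 + (-349.4) + (-333.0) = 2439.5
(Excluded from the current account — financial account: inward foreign direct investment in the manufacturing sector 1270.6, new loans extended by domestic banks to foreign borrowers 1061.9, borrowing by resident firms from foreign banks 534.1, acquisition of a foreign subsidiary by a resident firm (outward FDI) 669.4; capital account: sale of embassy land to a foreign government 83.0.)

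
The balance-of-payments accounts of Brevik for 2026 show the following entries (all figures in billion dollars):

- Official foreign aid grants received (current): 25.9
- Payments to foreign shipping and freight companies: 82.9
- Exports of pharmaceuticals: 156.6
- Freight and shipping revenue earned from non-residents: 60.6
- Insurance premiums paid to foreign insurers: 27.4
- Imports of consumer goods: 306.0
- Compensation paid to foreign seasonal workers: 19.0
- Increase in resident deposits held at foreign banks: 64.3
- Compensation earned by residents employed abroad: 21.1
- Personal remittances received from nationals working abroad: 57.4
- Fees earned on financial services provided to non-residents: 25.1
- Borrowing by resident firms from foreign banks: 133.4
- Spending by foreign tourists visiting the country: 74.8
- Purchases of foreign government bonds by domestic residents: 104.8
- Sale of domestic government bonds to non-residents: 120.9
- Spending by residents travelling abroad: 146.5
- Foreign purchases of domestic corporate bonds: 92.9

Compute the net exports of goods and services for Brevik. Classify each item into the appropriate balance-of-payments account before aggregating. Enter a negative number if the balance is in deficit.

Goods: 156.6 - 306.0 = -149.4
Services: 25.1 - 146.5 + 74.8 - 27.4 + 60.6 - 82.9 = -96.3
Trade balance = -149.4 + (-96.3) = -245.7
(Excluded from the trade balance — secondary income: official foreign aid grants received (current) 25.9, personal remittances received from nationals working abroad 57.4; primary income: compensation paid to foreign seasonal workers 19.0, compensation earned by residents employed abroad 21.1; financial account: increase in resident deposits held at foreign banks 64.3, borrowing by resident firms from foreign banks 133.4, purchases of foreign government bonds by domestic residents 104.8, sale of domestic government bonds to non-residents 120.9, foreign purchases of domestic corporate bonds 92.9.)

-245.7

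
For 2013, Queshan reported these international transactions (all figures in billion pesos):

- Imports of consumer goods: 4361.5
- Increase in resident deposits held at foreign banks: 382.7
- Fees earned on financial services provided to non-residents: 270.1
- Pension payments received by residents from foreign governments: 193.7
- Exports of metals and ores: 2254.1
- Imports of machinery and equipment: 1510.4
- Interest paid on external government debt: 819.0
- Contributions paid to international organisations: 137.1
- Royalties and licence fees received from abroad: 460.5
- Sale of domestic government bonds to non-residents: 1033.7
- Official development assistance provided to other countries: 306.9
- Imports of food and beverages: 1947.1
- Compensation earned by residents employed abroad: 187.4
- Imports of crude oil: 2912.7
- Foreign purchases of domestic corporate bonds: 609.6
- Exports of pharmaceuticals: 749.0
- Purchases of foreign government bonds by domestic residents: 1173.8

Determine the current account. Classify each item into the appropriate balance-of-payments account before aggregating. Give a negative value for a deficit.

-7879.9

Goods: -1947.1 - 4361.5 - 2912.7 + 2254.1 + 749.0 - 1510.4 = -7728.6
Services: 270.1 + 460.5 = 730.6
Primary income: -819.0 + 187.4 = -631.6
Secondary income: -137.1 - 306.9 + 193.7 = -250.3
Current account = (-7728.6) + 730.6 + (-631.6) + (-250.3) = -7879.9
(Excluded from the current account — financial account: increase in resident deposits held at foreign banks 382.7, sale of domestic government bonds to non-residents 1033.7, foreign purchases of domestic corporate bonds 609.6, purchases of foreign government bonds by domestic residents 1173.8.)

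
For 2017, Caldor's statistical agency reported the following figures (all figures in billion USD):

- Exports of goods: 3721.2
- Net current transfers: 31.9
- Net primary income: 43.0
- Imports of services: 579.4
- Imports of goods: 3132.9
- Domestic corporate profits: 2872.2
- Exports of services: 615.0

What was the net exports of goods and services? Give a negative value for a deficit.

Goods balance = 3721.2 - 3132.9 = 588.3
Services balance = 615.0 - 579.4 = 35.6
Trade balance (goods + services) = 588.3 + 35.6 = 623.9

623.9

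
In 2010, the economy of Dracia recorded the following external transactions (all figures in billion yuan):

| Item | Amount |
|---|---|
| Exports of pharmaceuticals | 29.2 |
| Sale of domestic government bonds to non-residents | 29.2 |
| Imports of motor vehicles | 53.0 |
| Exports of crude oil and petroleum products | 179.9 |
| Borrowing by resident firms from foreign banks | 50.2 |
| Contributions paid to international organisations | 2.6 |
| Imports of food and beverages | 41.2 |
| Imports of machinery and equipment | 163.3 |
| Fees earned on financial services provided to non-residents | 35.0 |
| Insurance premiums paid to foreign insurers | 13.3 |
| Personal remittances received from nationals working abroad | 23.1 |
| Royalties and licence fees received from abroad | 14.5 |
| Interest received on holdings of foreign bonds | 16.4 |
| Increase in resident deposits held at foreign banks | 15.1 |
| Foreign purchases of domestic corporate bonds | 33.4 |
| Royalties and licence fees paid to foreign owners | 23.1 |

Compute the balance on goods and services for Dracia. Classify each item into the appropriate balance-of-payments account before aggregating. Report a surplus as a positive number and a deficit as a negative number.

-35.3

Goods: 179.9 - 53.0 - 163.3 - 41.2 + 29.2 = -48.4
Services: -13.3 + 14.5 - 23.1 + 35.0 = 13.1
Trade balance = -48.4 + 13.1 = -35.3
(Excluded from the trade balance — financial account: sale of domestic government bonds to non-residents 29.2, borrowing by resident firms from foreign banks 50.2, increase in resident deposits held at foreign banks 15.1, foreign purchases of domestic corporate bonds 33.4; secondary income: contributions paid to international organisations 2.6, personal remittances received from nationals working abroad 23.1; primary income: interest received on holdings of foreign bonds 16.4.)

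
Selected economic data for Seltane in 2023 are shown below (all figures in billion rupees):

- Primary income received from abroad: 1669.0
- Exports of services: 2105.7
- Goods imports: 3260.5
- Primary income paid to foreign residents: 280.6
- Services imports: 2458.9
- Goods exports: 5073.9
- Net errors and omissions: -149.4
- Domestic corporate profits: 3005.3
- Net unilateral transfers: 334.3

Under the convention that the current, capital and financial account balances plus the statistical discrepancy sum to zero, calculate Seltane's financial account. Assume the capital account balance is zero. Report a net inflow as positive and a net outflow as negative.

-3033.5

Goods balance = 5073.9 - 3260.5 = 1813.4
Services balance = 2105.7 - 2458.9 = -353.2
Trade balance (goods + services) = 1813.4 + (-353.2) = 1460.2
Net primary income = 1669.0 - 280.6 = 1388.4
Net secondary income = 334.3
Current account = 1460.2 + 1388.4 + 334.3 = 3182.9
Financial account = -(3182.9 + (-149.4)) = -3033.5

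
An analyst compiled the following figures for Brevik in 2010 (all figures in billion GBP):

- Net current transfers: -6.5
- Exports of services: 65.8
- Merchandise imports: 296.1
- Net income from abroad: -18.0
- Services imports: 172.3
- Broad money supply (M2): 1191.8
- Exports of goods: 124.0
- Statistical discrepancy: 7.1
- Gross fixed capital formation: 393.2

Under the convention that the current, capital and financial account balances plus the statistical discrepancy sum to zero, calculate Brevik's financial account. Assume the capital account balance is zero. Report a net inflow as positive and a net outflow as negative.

Goods balance = 124.0 - 296.1 = -172.1
Services balance = 65.8 - 172.3 = -106.5
Trade balance (goods + services) = -172.1 + (-106.5) = -278.6
Net primary income = -18.0
Net secondary income = -6.5
Current account = -278.6 + (-18.0) + (-6.5) = -303.1
Financial account = -(-303.1 + 7.1) = 296.0

296.0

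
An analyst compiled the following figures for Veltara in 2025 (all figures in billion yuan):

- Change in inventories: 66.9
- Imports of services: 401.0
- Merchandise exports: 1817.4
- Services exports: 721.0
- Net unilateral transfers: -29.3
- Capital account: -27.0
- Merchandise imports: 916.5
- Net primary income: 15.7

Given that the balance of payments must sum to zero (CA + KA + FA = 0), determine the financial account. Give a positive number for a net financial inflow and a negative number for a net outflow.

Goods balance = 1817.4 - 916.5 = 900.9
Services balance = 721.0 - 401.0 = 320.0
Trade balance (goods + services) = 900.9 + 320.0 = 1220.9
Net primary income = 15.7
Net secondary income = -29.3
Current account = 1220.9 + 15.7 + (-29.3) = 1207.3
Financial account = -(1207.3 + (-27.0)) = -1180.3

-1180.3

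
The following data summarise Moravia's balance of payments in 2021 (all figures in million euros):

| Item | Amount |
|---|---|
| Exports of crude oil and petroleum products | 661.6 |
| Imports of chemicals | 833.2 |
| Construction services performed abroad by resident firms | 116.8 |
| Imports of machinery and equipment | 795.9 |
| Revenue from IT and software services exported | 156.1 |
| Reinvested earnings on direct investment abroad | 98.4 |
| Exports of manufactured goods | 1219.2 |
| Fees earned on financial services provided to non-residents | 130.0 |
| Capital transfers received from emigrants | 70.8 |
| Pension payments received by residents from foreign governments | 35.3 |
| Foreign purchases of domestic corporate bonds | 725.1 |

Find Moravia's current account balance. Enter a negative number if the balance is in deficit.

788.3

Goods: 661.6 + 1219.2 - 795.9 - 833.2 = 251.7
Services: 156.1 + 130.0 + 116.8 = 402.9
Primary income: 98.4
Secondary income: 35.3
Current account = 251.7 + 402.9 + 98.4 + 35.3 = 788.3
(Excluded from the current account — capital account: capital transfers received from emigrants 70.8; financial account: foreign purchases of domestic corporate bonds 725.1.)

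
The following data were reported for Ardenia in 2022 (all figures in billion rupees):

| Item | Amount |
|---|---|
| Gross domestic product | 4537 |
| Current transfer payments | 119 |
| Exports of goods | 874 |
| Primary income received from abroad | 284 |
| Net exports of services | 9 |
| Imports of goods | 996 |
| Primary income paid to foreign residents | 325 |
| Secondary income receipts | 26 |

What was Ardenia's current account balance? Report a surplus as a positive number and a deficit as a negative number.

Goods balance = 874 - 996 = -122
Services balance = 9
Trade balance (goods + services) = -122 + 9 = -113
Net primary income = 284 - 325 = -41
Net secondary income = 26 - 119 = -93
Current account = -113 + (-41) + (-93) = -247

-247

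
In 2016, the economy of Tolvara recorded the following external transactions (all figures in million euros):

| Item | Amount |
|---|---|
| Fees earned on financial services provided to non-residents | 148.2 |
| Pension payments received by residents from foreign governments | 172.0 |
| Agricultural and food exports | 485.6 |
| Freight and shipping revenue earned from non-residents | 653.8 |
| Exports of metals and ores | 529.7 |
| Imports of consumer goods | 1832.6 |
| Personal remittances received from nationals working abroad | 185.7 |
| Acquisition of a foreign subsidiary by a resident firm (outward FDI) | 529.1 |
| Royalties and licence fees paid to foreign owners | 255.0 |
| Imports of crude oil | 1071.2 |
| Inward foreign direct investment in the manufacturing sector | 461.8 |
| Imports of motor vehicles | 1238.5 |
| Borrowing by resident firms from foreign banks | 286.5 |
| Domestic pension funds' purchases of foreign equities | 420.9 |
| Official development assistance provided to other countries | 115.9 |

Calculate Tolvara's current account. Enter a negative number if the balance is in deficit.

-2338.2

Goods: 485.6 - 1832.6 - 1238.5 + 529.7 - 1071.2 = -3127.0
Services: -255.0 + 148.2 + 653.8 = 547.0
Secondary income: 185.7 - 115.9 + 172.0 = 241.8
Current account = (-3127.0) + 547.0 + 241.8 = -2338.2
(Excluded from the current account — financial account: acquisition of a foreign subsidiary by a resident firm (outward FDI) 529.1, inward foreign direct investment in the manufacturing sector 461.8, borrowing by resident firms from foreign banks 286.5, domestic pension funds' purchases of foreign equities 420.9.)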